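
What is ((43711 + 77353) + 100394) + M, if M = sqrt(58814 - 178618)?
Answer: 221458 + 2*I*sqrt(29951) ≈ 2.2146e+5 + 346.13*I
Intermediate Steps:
M = 2*I*sqrt(29951) (M = sqrt(-119804) = 2*I*sqrt(29951) ≈ 346.13*I)
((43711 + 77353) + 100394) + M = ((43711 + 77353) + 100394) + 2*I*sqrt(29951) = (121064 + 100394) + 2*I*sqrt(29951) = 221458 + 2*I*sqrt(29951)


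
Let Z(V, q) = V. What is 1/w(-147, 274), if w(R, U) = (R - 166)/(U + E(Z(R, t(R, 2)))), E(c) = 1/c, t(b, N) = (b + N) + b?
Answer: -40277/46011 ≈ -0.87538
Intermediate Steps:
t(b, N) = N + 2*b (t(b, N) = (N + b) + b = N + 2*b)
w(R, U) = (-166 + R)/(U + 1/R) (w(R, U) = (R - 166)/(U + 1/R) = (-166 + R)/(U + 1/R))
1/w(-147, 274) = 1/(-147*(-166 - 147)/(1 - 147*274)) = 1/(-147*(-313)/(1 - 40278)) = 1/(-147*(-313)/(-40277)) = 1/(-147*(-1/40277)*(-313)) = 1/(-46011/40277) = -40277/46011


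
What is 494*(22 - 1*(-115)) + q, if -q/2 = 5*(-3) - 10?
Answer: 67728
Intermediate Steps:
q = 50 (q = -2*(5*(-3) - 10) = -2*(-15 - 10) = -2*(-25) = 50)
494*(22 - 1*(-115)) + q = 494*(22 - 1*(-115)) + 50 = 494*(22 + 115) + 50 = 494*137 + 50 = 67678 + 50 = 67728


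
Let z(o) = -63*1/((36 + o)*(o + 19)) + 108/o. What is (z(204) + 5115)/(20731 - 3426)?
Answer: 1551437403/5248260400 ≈ 0.29561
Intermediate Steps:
z(o) = 108/o - 63/((19 + o)*(36 + o)) (z(o) = -63*1/((19 + o)*(36 + o)) + 108/o = -63/((19 + o)*(36 + o)) + 108/o = 108/o - 63/((19 + o)*(36 + o)))
(z(204) + 5115)/(20731 - 3426) = (9*(8208 + 12*204**2 + 653*204)/(204*(684 + 204**2 + 55*204)) + 5115)/(20731 - 3426) = (9*(1/204)*(8208 + 12*41616 + 133212)/(684 + 41616 + 11220) + 5115)/17305 = (9*(1/204)*(8208 + 499392 + 133212)/53520 + 5115)*(1/17305) = (9*(1/204)*(1/53520)*640812 + 5115)*(1/17305) = (160203/303280 + 5115)*(1/17305) = (1551437403/303280)*(1/17305) = 1551437403/5248260400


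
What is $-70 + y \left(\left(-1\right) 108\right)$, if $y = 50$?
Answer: $-5470$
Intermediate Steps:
$-70 + y \left(\left(-1\right) 108\right) = -70 + 50 \left(\left(-1\right) 108\right) = -70 + 50 \left(-108\right) = -70 - 5400 = -5470$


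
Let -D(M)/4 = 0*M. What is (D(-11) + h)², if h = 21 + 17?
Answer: 1444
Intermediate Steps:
h = 38
D(M) = 0 (D(M) = -0*M = -4*0 = 0)
(D(-11) + h)² = (0 + 38)² = 38² = 1444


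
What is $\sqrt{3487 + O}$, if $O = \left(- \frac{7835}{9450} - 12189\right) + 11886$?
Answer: $\frac{\sqrt{1263400530}}{630} \approx 56.42$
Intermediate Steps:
$O = - \frac{574237}{1890}$ ($O = \left(\left(-7835\right) \frac{1}{9450} - 12189\right) + 11886 = \left(- \frac{1567}{1890} - 12189\right) + 11886 = - \frac{23038777}{1890} + 11886 = - \frac{574237}{1890} \approx -303.83$)
$\sqrt{3487 + O} = \sqrt{3487 - \frac{574237}{1890}} = \sqrt{\frac{6016193}{1890}} = \frac{\sqrt{1263400530}}{630}$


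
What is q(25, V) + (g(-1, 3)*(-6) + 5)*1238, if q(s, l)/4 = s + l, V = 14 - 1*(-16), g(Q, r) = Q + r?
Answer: -8446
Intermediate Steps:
V = 30 (V = 14 + 16 = 30)
q(s, l) = 4*l + 4*s (q(s, l) = 4*(s + l) = 4*(l + s) = 4*l + 4*s)
q(25, V) + (g(-1, 3)*(-6) + 5)*1238 = (4*30 + 4*25) + ((-1 + 3)*(-6) + 5)*1238 = (120 + 100) + (2*(-6) + 5)*1238 = 220 + (-12 + 5)*1238 = 220 - 7*1238 = 220 - 8666 = -8446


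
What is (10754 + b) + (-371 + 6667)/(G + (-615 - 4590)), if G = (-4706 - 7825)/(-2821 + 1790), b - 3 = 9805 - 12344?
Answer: 5498904307/669228 ≈ 8216.8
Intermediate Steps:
b = -2536 (b = 3 + (9805 - 12344) = 3 - 2539 = -2536)
G = 12531/1031 (G = -12531/(-1031) = -12531*(-1/1031) = 12531/1031 ≈ 12.154)
(10754 + b) + (-371 + 6667)/(G + (-615 - 4590)) = (10754 - 2536) + (-371 + 6667)/(12531/1031 + (-615 - 4590)) = 8218 + 6296/(12531/1031 - 5205) = 8218 + 6296/(-5353824/1031) = 8218 + 6296*(-1031/5353824) = 8218 - 811397/669228 = 5498904307/669228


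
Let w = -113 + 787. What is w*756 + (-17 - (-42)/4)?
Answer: 1019075/2 ≈ 5.0954e+5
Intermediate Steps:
w = 674
w*756 + (-17 - (-42)/4) = 674*756 + (-17 - (-42)/4) = 509544 + (-17 - (-42)/4) = 509544 + (-17 - 7*(-3/2)) = 509544 + (-17 + 21/2) = 509544 - 13/2 = 1019075/2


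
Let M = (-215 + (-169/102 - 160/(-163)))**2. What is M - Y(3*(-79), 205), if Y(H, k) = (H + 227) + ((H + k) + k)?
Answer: 12813026465701/276423876 ≈ 46353.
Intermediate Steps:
Y(H, k) = 227 + 2*H + 2*k (Y(H, k) = (227 + H) + (H + 2*k) = 227 + 2*H + 2*k)
M = 12858083557489/276423876 (M = (-215 + (-169*1/102 - 160*(-1/163)))**2 = (-215 + (-169/102 + 160/163))**2 = (-215 - 11227/16626)**2 = (-3585817/16626)**2 = 12858083557489/276423876 ≈ 46516.)
M - Y(3*(-79), 205) = 12858083557489/276423876 - (227 + 2*(3*(-79)) + 2*205) = 12858083557489/276423876 - (227 + 2*(-237) + 410) = 12858083557489/276423876 - (227 - 474 + 410) = 12858083557489/276423876 - 1*163 = 12858083557489/276423876 - 163 = 12813026465701/276423876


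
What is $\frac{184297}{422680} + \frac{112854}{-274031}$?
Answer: $\frac{2801962487}{115827423080} \approx 0.024191$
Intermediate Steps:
$\frac{184297}{422680} + \frac{112854}{-274031} = 184297 \cdot \frac{1}{422680} + 112854 \left(- \frac{1}{274031}\right) = \frac{184297}{422680} - \frac{112854}{274031} = \frac{2801962487}{115827423080}$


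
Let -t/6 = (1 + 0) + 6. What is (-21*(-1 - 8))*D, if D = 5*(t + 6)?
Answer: -34020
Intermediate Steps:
t = -42 (t = -6*((1 + 0) + 6) = -6*(1 + 6) = -6*7 = -42)
D = -180 (D = 5*(-42 + 6) = 5*(-36) = -180)
(-21*(-1 - 8))*D = -21*(-1 - 8)*(-180) = -21*(-9)*(-180) = 189*(-180) = -34020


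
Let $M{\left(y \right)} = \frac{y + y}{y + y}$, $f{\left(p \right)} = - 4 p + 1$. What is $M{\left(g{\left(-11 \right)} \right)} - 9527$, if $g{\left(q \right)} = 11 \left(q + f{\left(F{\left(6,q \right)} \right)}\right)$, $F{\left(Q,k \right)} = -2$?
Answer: $-9526$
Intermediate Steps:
$f{\left(p \right)} = 1 - 4 p$
$g{\left(q \right)} = 99 + 11 q$ ($g{\left(q \right)} = 11 \left(q + \left(1 - -8\right)\right) = 11 \left(q + \left(1 + 8\right)\right) = 11 \left(q + 9\right) = 11 \left(9 + q\right) = 99 + 11 q$)
$M{\left(y \right)} = 1$ ($M{\left(y \right)} = \frac{2 y}{2 y} = 2 y \frac{1}{2 y} = 1$)
$M{\left(g{\left(-11 \right)} \right)} - 9527 = 1 - 9527 = -9526$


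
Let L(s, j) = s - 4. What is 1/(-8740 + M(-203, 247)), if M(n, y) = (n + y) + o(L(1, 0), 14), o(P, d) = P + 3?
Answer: -1/8696 ≈ -0.00011500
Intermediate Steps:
L(s, j) = -4 + s
o(P, d) = 3 + P
M(n, y) = n + y (M(n, y) = (n + y) + (3 + (-4 + 1)) = (n + y) + (3 - 3) = (n + y) + 0 = n + y)
1/(-8740 + M(-203, 247)) = 1/(-8740 + (-203 + 247)) = 1/(-8740 + 44) = 1/(-8696) = -1/8696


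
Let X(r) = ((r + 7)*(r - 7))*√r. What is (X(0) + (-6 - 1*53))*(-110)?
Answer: 6490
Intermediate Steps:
X(r) = √r*(-7 + r)*(7 + r) (X(r) = ((7 + r)*(-7 + r))*√r = ((-7 + r)*(7 + r))*√r = √r*(-7 + r)*(7 + r))
(X(0) + (-6 - 1*53))*(-110) = (√0*(-49 + 0²) + (-6 - 1*53))*(-110) = (0*(-49 + 0) + (-6 - 53))*(-110) = (0*(-49) - 59)*(-110) = (0 - 59)*(-110) = -59*(-110) = 6490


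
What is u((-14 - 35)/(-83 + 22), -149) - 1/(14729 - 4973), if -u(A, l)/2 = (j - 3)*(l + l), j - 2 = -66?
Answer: -389576593/9756 ≈ -39932.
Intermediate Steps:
j = -64 (j = 2 - 66 = -64)
u(A, l) = 268*l (u(A, l) = -2*(-64 - 3)*(l + l) = -(-134)*2*l = -(-268)*l = 268*l)
u((-14 - 35)/(-83 + 22), -149) - 1/(14729 - 4973) = 268*(-149) - 1/(14729 - 4973) = -39932 - 1/9756 = -389576593/9756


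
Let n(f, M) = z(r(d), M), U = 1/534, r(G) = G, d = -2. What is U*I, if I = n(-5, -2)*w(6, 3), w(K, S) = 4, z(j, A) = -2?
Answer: -4/267 ≈ -0.014981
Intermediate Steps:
U = 1/534 ≈ 0.0018727
n(f, M) = -2
I = -8 (I = -2*4 = -8)
U*I = (1/534)*(-8) = -4/267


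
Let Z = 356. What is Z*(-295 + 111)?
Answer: -65504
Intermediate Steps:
Z*(-295 + 111) = 356*(-295 + 111) = 356*(-184) = -65504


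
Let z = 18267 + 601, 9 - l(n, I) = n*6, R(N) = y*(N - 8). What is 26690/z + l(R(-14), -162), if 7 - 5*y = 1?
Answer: 7962983/47170 ≈ 168.81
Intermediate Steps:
y = 6/5 (y = 7/5 - ⅕*1 = 7/5 - ⅕ = 6/5 ≈ 1.2000)
R(N) = -48/5 + 6*N/5 (R(N) = 6*(N - 8)/5 = 6*(-8 + N)/5 = -48/5 + 6*N/5)
l(n, I) = 9 - 6*n (l(n, I) = 9 - n*6 = 9 - 6*n)
z = 18868
26690/z + l(R(-14), -162) = 26690/18868 + (9 - 6*(-48/5 + (6/5)*(-14))) = 26690*(1/18868) + (9 - 6*(-48/5 - 84/5)) = 13345/9434 + (9 - 6*(-132/5)) = 13345/9434 + (9 + 792/5) = 13345/9434 + 837/5 = 7962983/47170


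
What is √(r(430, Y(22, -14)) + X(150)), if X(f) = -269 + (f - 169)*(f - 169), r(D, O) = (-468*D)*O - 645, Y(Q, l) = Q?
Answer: I*√4427833 ≈ 2104.2*I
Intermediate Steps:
r(D, O) = -645 - 468*D*O (r(D, O) = -468*D*O - 645 = -645 - 468*D*O)
X(f) = -269 + (-169 + f)² (X(f) = -269 + (-169 + f)*(-169 + f) = -269 + (-169 + f)²)
√(r(430, Y(22, -14)) + X(150)) = √((-645 - 468*430*22) + (-269 + (-169 + 150)²)) = √((-645 - 4427280) + (-269 + (-19)²)) = √(-4427925 + (-269 + 361)) = √(-4427925 + 92) = √(-4427833) = I*√4427833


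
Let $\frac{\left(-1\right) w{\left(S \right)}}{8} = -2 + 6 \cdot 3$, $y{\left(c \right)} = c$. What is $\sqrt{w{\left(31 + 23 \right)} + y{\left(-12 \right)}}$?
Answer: $2 i \sqrt{35} \approx 11.832 i$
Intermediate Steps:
$w{\left(S \right)} = -128$ ($w{\left(S \right)} = - 8 \left(-2 + 6 \cdot 3\right) = - 8 \left(-2 + 18\right) = \left(-8\right) 16 = -128$)
$\sqrt{w{\left(31 + 23 \right)} + y{\left(-12 \right)}} = \sqrt{-128 - 12} = \sqrt{-140} = 2 i \sqrt{35}$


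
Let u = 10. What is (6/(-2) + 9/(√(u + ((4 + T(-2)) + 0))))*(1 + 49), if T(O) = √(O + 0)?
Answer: -150 + 450/√(14 + I*√2) ≈ -30.189 - 6.036*I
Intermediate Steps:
T(O) = √O
(6/(-2) + 9/(√(u + ((4 + T(-2)) + 0))))*(1 + 49) = (6/(-2) + 9/(√(10 + ((4 + √(-2)) + 0))))*(1 + 49) = (6*(-½) + 9/(√(10 + ((4 + I*√2) + 0))))*50 = (-3 + 9/(√(10 + (4 + I*√2))))*50 = (-3 + 9/(√(14 + I*√2)))*50 = (-3 + 9/√(14 + I*√2))*50 = -150 + 450/√(14 + I*√2)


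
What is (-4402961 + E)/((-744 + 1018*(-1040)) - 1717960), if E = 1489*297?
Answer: 495091/347178 ≈ 1.4260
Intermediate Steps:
E = 442233
(-4402961 + E)/((-744 + 1018*(-1040)) - 1717960) = (-4402961 + 442233)/((-744 + 1018*(-1040)) - 1717960) = -3960728/((-744 - 1058720) - 1717960) = -3960728/(-1059464 - 1717960) = -3960728/(-2777424) = -3960728*(-1/2777424) = 495091/347178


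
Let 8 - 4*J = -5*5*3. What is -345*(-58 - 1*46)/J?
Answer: 143520/83 ≈ 1729.2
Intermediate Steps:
J = 83/4 (J = 2 - (-5*5)*3/4 = 2 - (-25)*3/4 = 2 - 1/4*(-75) = 2 + 75/4 = 83/4 ≈ 20.750)
-345*(-58 - 1*46)/J = -345*(-58 - 1*46)/83/4 = -345*(-58 - 46)*4/83 = -(-35880)*4/83 = -345*(-416/83) = 143520/83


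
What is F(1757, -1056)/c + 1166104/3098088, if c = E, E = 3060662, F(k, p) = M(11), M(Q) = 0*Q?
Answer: 145763/387261 ≈ 0.37639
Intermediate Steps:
M(Q) = 0
F(k, p) = 0
c = 3060662
F(1757, -1056)/c + 1166104/3098088 = 0/3060662 + 1166104/3098088 = 0*(1/3060662) + 1166104*(1/3098088) = 0 + 145763/387261 = 145763/387261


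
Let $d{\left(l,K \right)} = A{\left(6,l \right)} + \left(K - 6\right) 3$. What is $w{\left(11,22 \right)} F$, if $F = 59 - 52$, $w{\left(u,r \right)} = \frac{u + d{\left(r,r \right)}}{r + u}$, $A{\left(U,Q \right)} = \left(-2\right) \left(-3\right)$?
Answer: $\frac{455}{33} \approx 13.788$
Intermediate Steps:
$A{\left(U,Q \right)} = 6$
$d{\left(l,K \right)} = -12 + 3 K$ ($d{\left(l,K \right)} = 6 + \left(K - 6\right) 3 = 6 + \left(-6 + K\right) 3 = 6 + \left(-18 + 3 K\right) = -12 + 3 K$)
$w{\left(u,r \right)} = \frac{-12 + u + 3 r}{r + u}$ ($w{\left(u,r \right)} = \frac{u + \left(-12 + 3 r\right)}{r + u} = \frac{-12 + u + 3 r}{r + u}$)
$F = 7$ ($F = 59 - 52 = 7$)
$w{\left(11,22 \right)} F = \frac{-12 + 11 + 3 \cdot 22}{22 + 11} \cdot 7 = \frac{-12 + 11 + 66}{33} \cdot 7 = \frac{1}{33} \cdot 65 \cdot 7 = \frac{65}{33} \cdot 7 = \frac{455}{33}$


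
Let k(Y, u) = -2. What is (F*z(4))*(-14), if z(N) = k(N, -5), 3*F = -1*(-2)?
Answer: 56/3 ≈ 18.667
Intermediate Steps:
F = 2/3 (F = (-1*(-2))/3 = (1/3)*2 = 2/3 ≈ 0.66667)
z(N) = -2
(F*z(4))*(-14) = ((2/3)*(-2))*(-14) = -4/3*(-14) = 56/3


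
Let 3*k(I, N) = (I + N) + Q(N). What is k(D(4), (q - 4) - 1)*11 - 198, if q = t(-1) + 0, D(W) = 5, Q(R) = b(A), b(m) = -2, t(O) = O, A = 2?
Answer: -209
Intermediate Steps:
Q(R) = -2
q = -1 (q = -1 + 0 = -1)
k(I, N) = -2/3 + I/3 + N/3 (k(I, N) = ((I + N) - 2)/3 = (-2 + I + N)/3 = -2/3 + I/3 + N/3)
k(D(4), (q - 4) - 1)*11 - 198 = (-2/3 + (1/3)*5 + ((-1 - 4) - 1)/3)*11 - 198 = (-2/3 + 5/3 + (-5 - 1)/3)*11 - 198 = (-2/3 + 5/3 + (1/3)*(-6))*11 - 198 = (-2/3 + 5/3 - 2)*11 - 198 = -1*11 - 198 = -11 - 198 = -209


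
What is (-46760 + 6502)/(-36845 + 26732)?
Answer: 40258/10113 ≈ 3.9808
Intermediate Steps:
(-46760 + 6502)/(-36845 + 26732) = -40258/(-10113) = -40258*(-1/10113) = 40258/10113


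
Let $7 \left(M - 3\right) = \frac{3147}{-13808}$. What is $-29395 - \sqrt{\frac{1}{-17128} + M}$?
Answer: $-29395 - \frac{\sqrt{7942268614488299}}{51735124} \approx -29397.0$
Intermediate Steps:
$M = \frac{286821}{96656}$ ($M = 3 + \frac{3147 \frac{1}{-13808}}{7} = 3 + \frac{3147 \left(- \frac{1}{13808}\right)}{7} = 3 + \frac{1}{7} \left(- \frac{3147}{13808}\right) = 3 - \frac{3147}{96656} = \frac{286821}{96656} \approx 2.9674$)
$-29395 - \sqrt{\frac{1}{-17128} + M} = -29395 - \sqrt{\frac{1}{-17128} + \frac{286821}{96656}} = -29395 - \sqrt{- \frac{1}{17128} + \frac{286821}{96656}} = -29395 - \sqrt{\frac{614071679}{206940496}} = -29395 - \frac{\sqrt{7942268614488299}}{51735124}$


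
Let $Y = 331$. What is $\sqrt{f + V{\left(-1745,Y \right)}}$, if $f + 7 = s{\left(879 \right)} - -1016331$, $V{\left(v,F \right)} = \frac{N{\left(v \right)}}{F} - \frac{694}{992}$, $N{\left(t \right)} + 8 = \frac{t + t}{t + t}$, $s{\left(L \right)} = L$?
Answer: $\frac{\sqrt{1713589066555139}}{41044} \approx 1008.6$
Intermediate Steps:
$N{\left(t \right)} = -7$ ($N{\left(t \right)} = -8 + \frac{t + t}{t + t} = -8 + \frac{2 t}{2 t} = -8 + 2 t \frac{1}{2 t} = -8 + 1 = -7$)
$V{\left(v,F \right)} = - \frac{347}{496} - \frac{7}{F}$ ($V{\left(v,F \right)} = - \frac{7}{F} - \frac{694}{992} = - \frac{7}{F} - \frac{347}{496} = - \frac{347}{496} - \frac{7}{F}$)
$f = 1017203$ ($f = -7 + \left(879 - -1016331\right) = -7 + \left(879 + 1016331\right) = -7 + 1017210 = 1017203$)
$\sqrt{f + V{\left(-1745,Y \right)}} = \sqrt{1017203 - \left(\frac{347}{496} + \frac{7}{331}\right)} = \sqrt{1017203 - \frac{118329}{164176}} = \sqrt{\frac{167000201399}{164176}} = \frac{\sqrt{1713589066555139}}{41044}$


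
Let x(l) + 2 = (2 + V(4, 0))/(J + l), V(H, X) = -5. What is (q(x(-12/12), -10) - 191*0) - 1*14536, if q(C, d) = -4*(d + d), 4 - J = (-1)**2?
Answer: -14456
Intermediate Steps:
J = 3 (J = 4 - 1*(-1)**2 = 4 - 1*1 = 4 - 1 = 3)
x(l) = -2 - 3/(3 + l) (x(l) = -2 + (2 - 5)/(3 + l) = -2 - 3/(3 + l))
q(C, d) = -8*d
(q(x(-12/12), -10) - 191*0) - 1*14536 = (-8*(-10) - 191*0) - 1*14536 = (80 - 1*0) - 14536 = (80 + 0) - 14536 = 80 - 14536 = -14456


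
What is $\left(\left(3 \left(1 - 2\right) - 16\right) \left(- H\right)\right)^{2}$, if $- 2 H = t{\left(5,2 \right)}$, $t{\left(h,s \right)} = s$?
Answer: $361$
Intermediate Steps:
$H = -1$ ($H = \left(- \frac{1}{2}\right) 2 = -1$)
$\left(\left(3 \left(1 - 2\right) - 16\right) \left(- H\right)\right)^{2} = \left(\left(3 \left(1 - 2\right) - 16\right) \left(\left(-1\right) \left(-1\right)\right)\right)^{2} = \left(\left(3 \left(-1\right) - 16\right) 1\right)^{2} = \left(\left(-3 - 16\right) 1\right)^{2} = \left(\left(-19\right) 1\right)^{2} = \left(-19\right)^{2} = 361$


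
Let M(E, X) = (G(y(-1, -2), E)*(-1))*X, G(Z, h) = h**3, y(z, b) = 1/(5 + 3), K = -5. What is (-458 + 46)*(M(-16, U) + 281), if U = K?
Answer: 8321988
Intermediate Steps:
y(z, b) = 1/8
U = -5
M(E, X) = -X*E**3 (M(E, X) = (E**3*(-1))*X = (-E**3)*X = -X*E**3)
(-458 + 46)*(M(-16, U) + 281) = (-458 + 46)*(-1*(-5)*(-16)**3 + 281) = -412*(-1*(-5)*(-4096) + 281) = -412*(-20480 + 281) = -412*(-20199) = 8321988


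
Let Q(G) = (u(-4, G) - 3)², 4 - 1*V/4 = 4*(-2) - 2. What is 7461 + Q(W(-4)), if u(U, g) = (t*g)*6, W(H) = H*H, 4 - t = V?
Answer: 24957486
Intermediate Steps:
V = 56 (V = 16 - 4*(4*(-2) - 2) = 16 - 4*(-8 - 2) = 16 - 4*(-10) = 16 + 40 = 56)
t = -52 (t = 4 - 1*56 = 4 - 56 = -52)
W(H) = H²
u(U, g) = -312*g (u(U, g) = -52*g*6 = -312*g)
Q(G) = (-3 - 312*G)² (Q(G) = (-312*G - 3)² = (-3 - 312*G)²)
7461 + Q(W(-4)) = 7461 + 9*(1 + 104*(-4)²)² = 7461 + 9*(1 + 104*16)² = 7461 + 9*(1 + 1664)² = 7461 + 9*1665² = 7461 + 9*2772225 = 7461 + 24950025 = 24957486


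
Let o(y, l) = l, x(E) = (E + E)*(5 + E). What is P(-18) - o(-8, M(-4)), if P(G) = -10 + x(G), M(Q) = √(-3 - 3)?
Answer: 458 - I*√6 ≈ 458.0 - 2.4495*I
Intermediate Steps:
x(E) = 2*E*(5 + E) (x(E) = (2*E)*(5 + E) = 2*E*(5 + E))
M(Q) = I*√6 (M(Q) = √(-6) = I*√6)
P(G) = -10 + 2*G*(5 + G)
P(-18) - o(-8, M(-4)) = (-10 + 2*(-18)*(5 - 18)) - I*√6 = (-10 + 2*(-18)*(-13)) - I*√6 = (-10 + 468) - I*√6 = 458 - I*√6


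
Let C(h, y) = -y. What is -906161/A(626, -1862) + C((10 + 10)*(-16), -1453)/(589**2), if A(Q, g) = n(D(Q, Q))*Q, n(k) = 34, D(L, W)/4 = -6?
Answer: -314335354629/7383866564 ≈ -42.571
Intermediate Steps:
D(L, W) = -24 (D(L, W) = 4*(-6) = -24)
A(Q, g) = 34*Q
-906161/A(626, -1862) + C((10 + 10)*(-16), -1453)/(589**2) = -906161/(34*626) + (-1*(-1453))/(589**2) = -906161/21284 + 1453/346921 = -314335354629/7383866564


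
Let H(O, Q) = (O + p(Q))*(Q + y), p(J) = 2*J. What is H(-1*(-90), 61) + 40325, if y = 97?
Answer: 73821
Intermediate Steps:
H(O, Q) = (97 + Q)*(O + 2*Q) (H(O, Q) = (O + 2*Q)*(Q + 97) = (O + 2*Q)*(97 + Q) = (97 + Q)*(O + 2*Q))
H(-1*(-90), 61) + 40325 = (2*61**2 + 97*(-1*(-90)) + 194*61 - 1*(-90)*61) + 40325 = (2*3721 + 97*90 + 11834 + 90*61) + 40325 = (7442 + 8730 + 11834 + 5490) + 40325 = 33496 + 40325 = 73821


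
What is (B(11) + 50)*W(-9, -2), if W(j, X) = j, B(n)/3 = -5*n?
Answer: 1035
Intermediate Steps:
B(n) = -15*n (B(n) = 3*(-5*n) = -15*n)
(B(11) + 50)*W(-9, -2) = (-15*11 + 50)*(-9) = (-165 + 50)*(-9) = -115*(-9) = 1035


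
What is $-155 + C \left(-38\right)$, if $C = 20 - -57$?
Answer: $-3081$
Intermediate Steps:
$C = 77$ ($C = 20 + 57 = 77$)
$-155 + C \left(-38\right) = -155 + 77 \left(-38\right) = -155 - 2926 = -3081$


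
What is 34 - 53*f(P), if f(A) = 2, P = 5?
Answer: -72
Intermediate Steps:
34 - 53*f(P) = 34 - 53*2 = 34 - 106 = -72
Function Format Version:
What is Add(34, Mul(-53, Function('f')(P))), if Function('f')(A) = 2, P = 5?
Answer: -72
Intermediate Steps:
Add(34, Mul(-53, Function('f')(P))) = Add(34, Mul(-53, 2)) = Add(34, -106) = -72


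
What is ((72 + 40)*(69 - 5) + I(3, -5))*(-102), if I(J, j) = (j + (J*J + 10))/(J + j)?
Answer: -730422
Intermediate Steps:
I(J, j) = (10 + j + J²)/(J + j) (I(J, j) = (j + (J² + 10))/(J + j) = (j + (10 + J²))/(J + j) = (10 + j + J²)/(J + j))
((72 + 40)*(69 - 5) + I(3, -5))*(-102) = ((72 + 40)*(69 - 5) + (10 - 5 + 3²)/(3 - 5))*(-102) = (112*64 + (10 - 5 + 9)/(-2))*(-102) = (7168 - ½*14)*(-102) = (7168 - 7)*(-102) = 7161*(-102) = -730422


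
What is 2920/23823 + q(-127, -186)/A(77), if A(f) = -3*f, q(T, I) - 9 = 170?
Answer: -1196599/1834371 ≈ -0.65232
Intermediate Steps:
q(T, I) = 179 (q(T, I) = 9 + 170 = 179)
2920/23823 + q(-127, -186)/A(77) = 2920/23823 + 179/((-3*77)) = 2920*(1/23823) + 179/(-231) = 2920/23823 + 179*(-1/231) = 2920/23823 - 179/231 = -1196599/1834371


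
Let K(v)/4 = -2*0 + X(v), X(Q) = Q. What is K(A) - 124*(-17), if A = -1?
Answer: 2104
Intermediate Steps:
K(v) = 4*v (K(v) = 4*(-2*0 + v) = 4*(0 + v) = 4*v)
K(A) - 124*(-17) = 4*(-1) - 124*(-17) = -4 + 2108 = 2104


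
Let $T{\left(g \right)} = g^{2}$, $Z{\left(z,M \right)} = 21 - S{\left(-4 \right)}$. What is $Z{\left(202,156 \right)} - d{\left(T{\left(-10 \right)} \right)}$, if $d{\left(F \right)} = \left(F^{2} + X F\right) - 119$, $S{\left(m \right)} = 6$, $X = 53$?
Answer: $-15166$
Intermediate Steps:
$Z{\left(z,M \right)} = 15$ ($Z{\left(z,M \right)} = 21 - 6 = 15$)
$d{\left(F \right)} = -119 + F^{2} + 53 F$ ($d{\left(F \right)} = \left(F^{2} + 53 F\right) - 119 = -119 + F^{2} + 53 F$)
$Z{\left(202,156 \right)} - d{\left(T{\left(-10 \right)} \right)} = 15 - \left(-119 + \left(\left(-10\right)^{2}\right)^{2} + 53 \left(-10\right)^{2}\right) = 15 - \left(-119 + 100^{2} + 53 \cdot 100\right) = 15 - \left(-119 + 10000 + 5300\right) = 15 - 15181 = -15166$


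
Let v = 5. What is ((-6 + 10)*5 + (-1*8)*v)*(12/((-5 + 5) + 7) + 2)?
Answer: -520/7 ≈ -74.286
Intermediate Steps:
((-6 + 10)*5 + (-1*8)*v)*(12/((-5 + 5) + 7) + 2) = ((-6 + 10)*5 - 1*8*5)*(12/((-5 + 5) + 7) + 2) = (4*5 - 8*5)*(12/(0 + 7) + 2) = (20 - 40)*(12/7 + 2) = -20*((⅐)*12 + 2) = -20*(12/7 + 2) = -20*26/7 = -520/7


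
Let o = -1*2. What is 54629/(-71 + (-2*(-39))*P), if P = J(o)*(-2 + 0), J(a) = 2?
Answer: -54629/383 ≈ -142.63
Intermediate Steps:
o = -2
P = -4 (P = 2*(-2 + 0) = 2*(-2) = -4)
54629/(-71 + (-2*(-39))*P) = 54629/(-71 - 2*(-39)*(-4)) = 54629/(-71 + 78*(-4)) = 54629/(-71 - 312) = 54629/(-383) = 54629*(-1/383) = -54629/383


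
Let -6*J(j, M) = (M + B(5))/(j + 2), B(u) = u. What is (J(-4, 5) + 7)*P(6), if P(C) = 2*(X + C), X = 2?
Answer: 376/3 ≈ 125.33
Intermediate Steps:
J(j, M) = -(5 + M)/(6*(2 + j)) (J(j, M) = -(M + 5)/(6*(j + 2)) = -(5 + M)/(6*(2 + j)))
P(C) = 4 + 2*C (P(C) = 2*(2 + C) = 4 + 2*C)
(J(-4, 5) + 7)*P(6) = ((-5 - 1*5)/(6*(2 - 4)) + 7)*(4 + 2*6) = ((1/6)*(-5 - 5)/(-2) + 7)*(4 + 12) = ((1/6)*(-1/2)*(-10) + 7)*16 = (5/6 + 7)*16 = (47/6)*16 = 376/3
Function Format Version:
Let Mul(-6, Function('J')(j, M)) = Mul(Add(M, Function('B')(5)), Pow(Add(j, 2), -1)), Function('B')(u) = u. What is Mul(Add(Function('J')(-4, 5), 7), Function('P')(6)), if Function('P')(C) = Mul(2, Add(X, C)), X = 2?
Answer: Rational(376, 3) ≈ 125.33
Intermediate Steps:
Function('J')(j, M) = Mul(Rational(-1, 6), Pow(Add(2, j), -1), Add(5, M)) (Function('J')(j, M) = Mul(Rational(-1, 6), Mul(Add(M, 5), Pow(Add(j, 2), -1))) = Mul(Rational(-1, 6), Mul(Add(5, M), Pow(Add(2, j), -1))) = Mul(Rational(-1, 6), Mul(Pow(Add(2, j), -1), Add(5, M))) = Mul(Rational(-1, 6), Pow(Add(2, j), -1), Add(5, M)))
Function('P')(C) = Add(4, Mul(2, C)) (Function('P')(C) = Mul(2, Add(2, C)) = Add(4, Mul(2, C)))
Mul(Add(Function('J')(-4, 5), 7), Function('P')(6)) = Mul(Add(Mul(Rational(1, 6), Pow(Add(2, -4), -1), Add(-5, Mul(-1, 5))), 7), Add(4, Mul(2, 6))) = Mul(Add(Mul(Rational(1, 6), Pow(-2, -1), Add(-5, -5)), 7), Add(4, 12)) = Mul(Add(Mul(Rational(1, 6), Rational(-1, 2), -10), 7), 16) = Mul(Add(Rational(5, 6), 7), 16) = Mul(Rational(47, 6), 16) = Rational(376, 3)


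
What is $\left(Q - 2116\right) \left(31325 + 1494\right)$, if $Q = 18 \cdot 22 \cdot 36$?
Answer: $398422660$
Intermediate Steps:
$Q = 14256$ ($Q = 396 \cdot 36 = 14256$)
$\left(Q - 2116\right) \left(31325 + 1494\right) = \left(14256 - 2116\right) \left(31325 + 1494\right) = 12140 \cdot 32819 = 398422660$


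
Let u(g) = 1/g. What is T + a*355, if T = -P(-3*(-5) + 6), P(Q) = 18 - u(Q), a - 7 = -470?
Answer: -3452042/21 ≈ -1.6438e+5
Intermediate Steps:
u(g) = 1/g
a = -463 (a = 7 - 470 = -463)
P(Q) = 18 - 1/Q
T = -377/21 (T = -(18 - 1/(-3*(-5) + 6)) = -(18 - 1/(15 + 6)) = -(18 - 1/21) = -1*377/21 = -377/21 ≈ -17.952)
T + a*355 = -377/21 - 463*355 = -377/21 - 164365 = -3452042/21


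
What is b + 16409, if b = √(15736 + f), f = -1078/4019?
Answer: 16409 + √254169220214/4019 ≈ 16534.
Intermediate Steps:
f = -1078/4019 (f = -1078*1/4019 = -1078/4019 ≈ -0.26823)
b = √254169220214/4019 (b = √(15736 - 1078/4019) = √(63241906/4019) = √254169220214/4019 ≈ 125.44)
b + 16409 = √254169220214/4019 + 16409 = 16409 + √254169220214/4019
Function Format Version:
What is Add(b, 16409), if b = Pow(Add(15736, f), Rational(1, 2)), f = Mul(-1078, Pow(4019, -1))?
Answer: Add(16409, Mul(Rational(1, 4019), Pow(254169220214, Rational(1, 2)))) ≈ 16534.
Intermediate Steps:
f = Rational(-1078, 4019) (f = Mul(-1078, Rational(1, 4019)) = Rational(-1078, 4019) ≈ -0.26823)
b = Mul(Rational(1, 4019), Pow(254169220214, Rational(1, 2))) (b = Pow(Add(15736, Rational(-1078, 4019)), Rational(1, 2)) = Pow(Rational(63241906, 4019), Rational(1, 2)) = Mul(Rational(1, 4019), Pow(254169220214, Rational(1, 2))) ≈ 125.44)
Add(b, 16409) = Add(Mul(Rational(1, 4019), Pow(254169220214, Rational(1, 2))), 16409) = Add(16409, Mul(Rational(1, 4019), Pow(254169220214, Rational(1, 2))))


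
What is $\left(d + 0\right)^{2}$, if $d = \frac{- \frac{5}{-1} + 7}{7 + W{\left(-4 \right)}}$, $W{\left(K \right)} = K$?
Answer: $16$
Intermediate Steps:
$d = 4$ ($d = \frac{- \frac{5}{-1} + 7}{7 - 4} = \frac{\left(-5\right) \left(-1\right) + 7}{3} = \left(5 + 7\right) \frac{1}{3} = 12 \cdot \frac{1}{3} = 4$)
$\left(d + 0\right)^{2} = \left(4 + 0\right)^{2} = 4^{2} = 16$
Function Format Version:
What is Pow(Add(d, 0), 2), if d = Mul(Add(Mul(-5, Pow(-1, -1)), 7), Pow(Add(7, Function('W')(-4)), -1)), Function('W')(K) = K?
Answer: 16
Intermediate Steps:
d = 4 (d = Mul(Add(Mul(-5, Pow(-1, -1)), 7), Pow(Add(7, -4), -1)) = Mul(Add(Mul(-5, -1), 7), Pow(3, -1)) = Mul(Add(5, 7), Rational(1, 3)) = Mul(12, Rational(1, 3)) = 4)
Pow(Add(d, 0), 2) = Pow(Add(4, 0), 2) = Pow(4, 2) = 16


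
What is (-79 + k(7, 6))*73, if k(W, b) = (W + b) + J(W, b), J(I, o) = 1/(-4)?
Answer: -19345/4 ≈ -4836.3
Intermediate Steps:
J(I, o) = -¼ (J(I, o) = 1*(-¼) = -¼)
k(W, b) = -¼ + W + b (k(W, b) = (W + b) - ¼ = -¼ + W + b)
(-79 + k(7, 6))*73 = (-79 + (-¼ + 7 + 6))*73 = (-79 + 51/4)*73 = -265/4*73 = -19345/4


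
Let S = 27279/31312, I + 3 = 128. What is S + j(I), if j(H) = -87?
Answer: -2696865/31312 ≈ -86.129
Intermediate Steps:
I = 125 (I = -3 + 128 = 125)
S = 27279/31312 (S = 27279*(1/31312) = 27279/31312 ≈ 0.87120)
S + j(I) = 27279/31312 - 87 = -2696865/31312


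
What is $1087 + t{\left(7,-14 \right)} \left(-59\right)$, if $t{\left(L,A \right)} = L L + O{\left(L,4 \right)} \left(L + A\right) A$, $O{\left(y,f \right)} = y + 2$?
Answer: $-53842$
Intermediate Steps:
$O{\left(y,f \right)} = 2 + y$
$t{\left(L,A \right)} = L^{2} + A \left(2 + L\right) \left(A + L\right)$ ($t{\left(L,A \right)} = L L + \left(2 + L\right) \left(L + A\right) A = L^{2} + \left(2 + L\right) \left(A + L\right) A = L^{2} + A \left(2 + L\right) \left(A + L\right)$)
$1087 + t{\left(7,-14 \right)} \left(-59\right) = 1087 + \left(7^{2} + \left(-14\right)^{2} \left(2 + 7\right) - 98 \left(2 + 7\right)\right) \left(-59\right) = 1087 + \left(49 + 196 \cdot 9 - 98 \cdot 9\right) \left(-59\right) = 1087 + \left(49 + 1764 - 882\right) \left(-59\right) = 1087 + 931 \left(-59\right) = 1087 - 54929 = -53842$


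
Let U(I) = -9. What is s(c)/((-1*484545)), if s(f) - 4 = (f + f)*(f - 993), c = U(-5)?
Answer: -3608/96909 ≈ -0.037231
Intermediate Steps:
c = -9
s(f) = 4 + 2*f*(-993 + f) (s(f) = 4 + (f + f)*(f - 993) = 4 + (2*f)*(-993 + f) = 4 + 2*f*(-993 + f))
s(c)/((-1*484545)) = (4 - 1986*(-9) + 2*(-9)²)/((-1*484545)) = (4 + 17874 + 2*81)/(-484545) = (4 + 17874 + 162)*(-1/484545) = 18040*(-1/484545) = -3608/96909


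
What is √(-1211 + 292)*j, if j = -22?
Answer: -22*I*√919 ≈ -666.93*I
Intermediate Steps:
√(-1211 + 292)*j = √(-1211 + 292)*(-22) = √(-919)*(-22) = (I*√919)*(-22) = -22*I*√919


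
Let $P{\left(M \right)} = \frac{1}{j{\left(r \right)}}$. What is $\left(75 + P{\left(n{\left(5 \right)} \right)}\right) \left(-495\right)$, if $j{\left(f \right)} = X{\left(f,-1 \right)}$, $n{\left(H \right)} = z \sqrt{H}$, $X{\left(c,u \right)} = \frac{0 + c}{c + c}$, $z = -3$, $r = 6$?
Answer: $-38115$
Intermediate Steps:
$X{\left(c,u \right)} = \frac{1}{2}$ ($X{\left(c,u \right)} = \frac{c}{2 c} = c \frac{1}{2 c} = \frac{1}{2}$)
$n{\left(H \right)} = - 3 \sqrt{H}$
$j{\left(f \right)} = \frac{1}{2}$
$P{\left(M \right)} = 2$ ($P{\left(M \right)} = \frac{1}{\frac{1}{2}} = 2$)
$\left(75 + P{\left(n{\left(5 \right)} \right)}\right) \left(-495\right) = \left(75 + 2\right) \left(-495\right) = 77 \left(-495\right) = -38115$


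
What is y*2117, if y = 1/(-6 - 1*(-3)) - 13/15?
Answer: -12702/5 ≈ -2540.4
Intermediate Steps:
y = -6/5 (y = 1/(-6 + 3) - 13*1/15 = 1/(-3) - 13/15 = 1*(-⅓) - 13/15 = -⅓ - 13/15 = -6/5 ≈ -1.2000)
y*2117 = -6/5*2117 = -12702/5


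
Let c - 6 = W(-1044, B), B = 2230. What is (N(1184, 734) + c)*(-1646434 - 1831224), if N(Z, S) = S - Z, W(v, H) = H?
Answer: -6211097188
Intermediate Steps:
c = 2236 (c = 6 + 2230 = 2236)
(N(1184, 734) + c)*(-1646434 - 1831224) = ((734 - 1*1184) + 2236)*(-1646434 - 1831224) = ((734 - 1184) + 2236)*(-3477658) = (-450 + 2236)*(-3477658) = 1786*(-3477658) = -6211097188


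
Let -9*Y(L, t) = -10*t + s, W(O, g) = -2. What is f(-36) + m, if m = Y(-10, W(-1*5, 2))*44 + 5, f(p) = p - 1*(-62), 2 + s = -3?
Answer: -127/3 ≈ -42.333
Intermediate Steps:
s = -5 (s = -2 - 3 = -5)
f(p) = 62 + p (f(p) = p + 62 = 62 + p)
Y(L, t) = 5/9 + 10*t/9 (Y(L, t) = -(-10*t - 5)/9 = -(-5 - 10*t)/9 = 5/9 + 10*t/9)
m = -205/3 (m = (5/9 + (10/9)*(-2))*44 + 5 = (5/9 - 20/9)*44 + 5 = -5/3*44 + 5 = -220/3 + 5 = -205/3 ≈ -68.333)
f(-36) + m = (62 - 36) - 205/3 = 26 - 205/3 = -127/3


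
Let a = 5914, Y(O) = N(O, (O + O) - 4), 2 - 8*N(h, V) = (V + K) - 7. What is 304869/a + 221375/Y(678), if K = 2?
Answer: -2012729039/1590866 ≈ -1265.2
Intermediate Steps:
N(h, V) = 7/8 - V/8 (N(h, V) = ¼ - ((V + 2) - 7)/8 = ¼ - ((2 + V) - 7)/8 = ¼ - (-5 + V)/8 = ¼ + (5/8 - V/8) = 7/8 - V/8)
Y(O) = 11/8 - O/4 (Y(O) = 7/8 - ((O + O) - 4)/8 = 7/8 - (2*O - 4)/8 = 7/8 - (-4 + 2*O)/8 = 7/8 + (½ - O/4) = 11/8 - O/4)
304869/a + 221375/Y(678) = 304869/5914 + 221375/(11/8 - ¼*678) = 304869*(1/5914) + 221375/(11/8 - 339/2) = 304869/5914 + 221375/(-1345/8) = 304869/5914 + 221375*(-8/1345) = 304869/5914 - 354200/269 = -2012729039/1590866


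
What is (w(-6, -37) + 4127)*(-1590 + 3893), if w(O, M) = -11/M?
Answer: 351691130/37 ≈ 9.5052e+6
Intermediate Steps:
(w(-6, -37) + 4127)*(-1590 + 3893) = (-11/(-37) + 4127)*(-1590 + 3893) = (-11*(-1/37) + 4127)*2303 = (11/37 + 4127)*2303 = (152710/37)*2303 = 351691130/37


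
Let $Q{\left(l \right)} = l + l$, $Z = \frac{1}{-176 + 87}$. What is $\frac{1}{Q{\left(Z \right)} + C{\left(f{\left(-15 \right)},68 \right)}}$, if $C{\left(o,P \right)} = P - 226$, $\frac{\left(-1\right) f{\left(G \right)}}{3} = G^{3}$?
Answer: $- \frac{89}{14064} \approx -0.0063282$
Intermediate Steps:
$f{\left(G \right)} = - 3 G^{3}$
$Z = - \frac{1}{89}$ ($Z = \frac{1}{-89} = - \frac{1}{89} \approx -0.011236$)
$C{\left(o,P \right)} = -226 + P$
$Q{\left(l \right)} = 2 l$
$\frac{1}{Q{\left(Z \right)} + C{\left(f{\left(-15 \right)},68 \right)}} = \frac{1}{2 \left(- \frac{1}{89}\right) + \left(-226 + 68\right)} = \frac{1}{- \frac{2}{89} - 158} = \frac{1}{- \frac{14064}{89}} = - \frac{89}{14064}$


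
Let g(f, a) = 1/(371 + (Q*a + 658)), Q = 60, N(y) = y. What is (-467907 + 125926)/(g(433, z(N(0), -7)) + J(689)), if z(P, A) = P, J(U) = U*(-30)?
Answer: 351898449/21269429 ≈ 16.545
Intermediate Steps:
J(U) = -30*U
g(f, a) = 1/(1029 + 60*a) (g(f, a) = 1/(371 + (60*a + 658)) = 1/(371 + (658 + 60*a)) = 1/(1029 + 60*a))
(-467907 + 125926)/(g(433, z(N(0), -7)) + J(689)) = (-467907 + 125926)/(1/(3*(343 + 20*0)) - 30*689) = -341981/(1/(3*(343 + 0)) - 20670) = -341981/((1/3)/343 - 20670) = -341981/((1/3)*(1/343) - 20670) = -341981/(1/1029 - 20670) = -341981/(-21269429/1029) = -341981*(-1029/21269429) = 351898449/21269429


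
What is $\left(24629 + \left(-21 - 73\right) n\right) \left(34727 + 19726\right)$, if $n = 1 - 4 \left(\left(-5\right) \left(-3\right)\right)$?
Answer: $1643119275$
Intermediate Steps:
$n = -59$ ($n = 1 - 60 = -59$)
$\left(24629 + \left(-21 - 73\right) n\right) \left(34727 + 19726\right) = \left(24629 + \left(-21 - 73\right) \left(-59\right)\right) \left(34727 + 19726\right) = \left(24629 - -5546\right) 54453 = \left(24629 + 5546\right) 54453 = 30175 \cdot 54453 = 1643119275$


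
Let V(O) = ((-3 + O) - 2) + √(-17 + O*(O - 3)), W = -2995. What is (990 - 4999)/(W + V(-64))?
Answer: 12283576/9383825 + 4009*√4271/9383825 ≈ 1.3369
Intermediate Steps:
V(O) = -5 + O + √(-17 + O*(-3 + O)) (V(O) = (-5 + O) + √(-17 + O*(-3 + O)) = -5 + O + √(-17 + O*(-3 + O)))
(990 - 4999)/(W + V(-64)) = (990 - 4999)/(-2995 + (-5 - 64 + √(-17 + (-64)² - 3*(-64)))) = -4009/(-2995 + (-5 - 64 + √(-17 + 4096 + 192))) = -4009/(-2995 + (-5 - 64 + √4271)) = -4009/(-2995 + (-69 + √4271)) = -4009/(-3064 + √4271)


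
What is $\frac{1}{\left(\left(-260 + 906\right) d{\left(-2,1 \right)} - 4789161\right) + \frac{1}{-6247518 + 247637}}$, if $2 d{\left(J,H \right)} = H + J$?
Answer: $- \frac{5999881}{28736334051405} \approx -2.0879 \cdot 10^{-7}$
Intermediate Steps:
$d{\left(J,H \right)} = \frac{H}{2} + \frac{J}{2}$ ($d{\left(J,H \right)} = \frac{H + J}{2} = \frac{H}{2} + \frac{J}{2}$)
$\frac{1}{\left(\left(-260 + 906\right) d{\left(-2,1 \right)} - 4789161\right) + \frac{1}{-6247518 + 247637}} = \frac{1}{\left(\left(-260 + 906\right) \left(\frac{1}{2} \cdot 1 + \frac{1}{2} \left(-2\right)\right) - 4789161\right) + \frac{1}{-6247518 + 247637}} = \frac{1}{\left(646 \left(\frac{1}{2} - 1\right) - 4789161\right) + \frac{1}{-5999881}} = \frac{1}{\left(646 \left(- \frac{1}{2}\right) - 4789161\right) - \frac{1}{5999881}} = \frac{1}{\left(-323 - 4789161\right) - \frac{1}{5999881}} = \frac{1}{-4789484 - \frac{1}{5999881}} = \frac{1}{- \frac{28736334051405}{5999881}} = - \frac{5999881}{28736334051405}$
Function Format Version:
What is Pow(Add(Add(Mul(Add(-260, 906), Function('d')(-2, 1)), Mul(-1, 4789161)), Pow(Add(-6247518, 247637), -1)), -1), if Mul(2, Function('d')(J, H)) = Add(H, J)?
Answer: Rational(-5999881, 28736334051405) ≈ -2.0879e-7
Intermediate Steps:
Function('d')(J, H) = Add(Mul(Rational(1, 2), H), Mul(Rational(1, 2), J)) (Function('d')(J, H) = Mul(Rational(1, 2), Add(H, J)) = Add(Mul(Rational(1, 2), H), Mul(Rational(1, 2), J)))
Pow(Add(Add(Mul(Add(-260, 906), Function('d')(-2, 1)), Mul(-1, 4789161)), Pow(Add(-6247518, 247637), -1)), -1) = Pow(Add(Add(Mul(Add(-260, 906), Add(Mul(Rational(1, 2), 1), Mul(Rational(1, 2), -2))), Mul(-1, 4789161)), Pow(Add(-6247518, 247637), -1)), -1) = Pow(Add(Add(Mul(646, Add(Rational(1, 2), -1)), -4789161), Pow(-5999881, -1)), -1) = Pow(Add(Add(Mul(646, Rational(-1, 2)), -4789161), Rational(-1, 5999881)), -1) = Pow(Add(Add(-323, -4789161), Rational(-1, 5999881)), -1) = Pow(Add(-4789484, Rational(-1, 5999881)), -1) = Pow(Rational(-28736334051405, 5999881), -1) = Rational(-5999881, 28736334051405)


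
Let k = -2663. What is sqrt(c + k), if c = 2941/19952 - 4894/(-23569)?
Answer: I*sqrt(751021520454336989)/16794596 ≈ 51.601*I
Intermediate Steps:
c = 166961517/470248688 (c = 2941*(1/19952) - 4894*(-1/23569) = 2941/19952 + 4894/23569 = 166961517/470248688 ≈ 0.35505)
sqrt(c + k) = sqrt(166961517/470248688 - 2663) = sqrt(-1252105294627/470248688) = I*sqrt(751021520454336989)/16794596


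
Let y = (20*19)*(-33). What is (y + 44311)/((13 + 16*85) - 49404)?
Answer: -31771/48031 ≈ -0.66147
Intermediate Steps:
y = -12540 (y = 380*(-33) = -12540)
(y + 44311)/((13 + 16*85) - 49404) = (-12540 + 44311)/((13 + 16*85) - 49404) = 31771/((13 + 1360) - 49404) = 31771/(1373 - 49404) = 31771/(-48031) = 31771*(-1/48031) = -31771/48031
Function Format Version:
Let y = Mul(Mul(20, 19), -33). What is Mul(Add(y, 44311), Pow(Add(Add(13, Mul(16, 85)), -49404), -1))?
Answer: Rational(-31771, 48031) ≈ -0.66147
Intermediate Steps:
y = -12540 (y = Mul(380, -33) = -12540)
Mul(Add(y, 44311), Pow(Add(Add(13, Mul(16, 85)), -49404), -1)) = Mul(Add(-12540, 44311), Pow(Add(Add(13, Mul(16, 85)), -49404), -1)) = Mul(31771, Pow(Add(Add(13, 1360), -49404), -1)) = Mul(31771, Pow(Add(1373, -49404), -1)) = Mul(31771, Pow(-48031, -1)) = Mul(31771, Rational(-1, 48031)) = Rational(-31771, 48031)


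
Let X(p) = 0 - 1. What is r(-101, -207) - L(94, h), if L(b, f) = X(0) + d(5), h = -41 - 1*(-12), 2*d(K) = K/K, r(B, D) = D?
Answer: -413/2 ≈ -206.50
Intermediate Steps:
d(K) = ½ (d(K) = (K/K)/2 = (½)*1 = ½)
X(p) = -1
h = -29 (h = -41 + 12 = -29)
L(b, f) = -½ (L(b, f) = -1 + ½ = -½)
r(-101, -207) - L(94, h) = -207 - 1*(-½) = -207 + ½ = -413/2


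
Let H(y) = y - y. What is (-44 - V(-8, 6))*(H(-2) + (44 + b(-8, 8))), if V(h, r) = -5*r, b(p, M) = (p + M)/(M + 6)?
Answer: -616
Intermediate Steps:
b(p, M) = (M + p)/(6 + M)
H(y) = 0
(-44 - V(-8, 6))*(H(-2) + (44 + b(-8, 8))) = (-44 - (-5)*6)*(0 + (44 + (8 - 8)/(6 + 8))) = (-44 - 1*(-30))*(0 + (44 + 0/14)) = (-44 + 30)*(0 + (44 + (1/14)*0)) = -14*(0 + (44 + 0)) = -14*(0 + 44) = -14*44 = -616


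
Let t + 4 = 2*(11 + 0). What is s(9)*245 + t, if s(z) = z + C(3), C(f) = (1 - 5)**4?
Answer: 64943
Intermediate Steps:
t = 18 (t = -4 + 2*(11 + 0) = -4 + 2*11 = -4 + 22 = 18)
C(f) = 256 (C(f) = (-4)**4 = 256)
s(z) = 256 + z (s(z) = z + 256 = 256 + z)
s(9)*245 + t = (256 + 9)*245 + 18 = 265*245 + 18 = 64925 + 18 = 64943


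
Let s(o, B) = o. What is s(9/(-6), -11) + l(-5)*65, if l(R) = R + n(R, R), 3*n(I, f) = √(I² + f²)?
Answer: -653/2 + 325*√2/3 ≈ -173.29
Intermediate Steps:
n(I, f) = √(I² + f²)/3
l(R) = R + √2*√(R²)/3 (l(R) = R + √(R² + R²)/3 = R + √(2*R²)/3 = R + (√2*√(R²))/3 = R + √2*√(R²)/3)
s(9/(-6), -11) + l(-5)*65 = 9/(-6) + (-5 + √2*√((-5)²)/3)*65 = 9*(-⅙) + (-5 + √2*√25/3)*65 = -3/2 + (-5 + (⅓)*√2*5)*65 = -3/2 + (-5 + 5*√2/3)*65 = -3/2 + (-325 + 325*√2/3) = -653/2 + 325*√2/3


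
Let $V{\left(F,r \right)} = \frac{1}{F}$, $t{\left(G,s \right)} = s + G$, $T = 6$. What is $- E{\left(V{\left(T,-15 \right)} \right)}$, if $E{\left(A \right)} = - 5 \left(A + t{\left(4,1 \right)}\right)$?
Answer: $\frac{155}{6} \approx 25.833$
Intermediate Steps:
$t{\left(G,s \right)} = G + s$
$E{\left(A \right)} = -25 - 5 A$ ($E{\left(A \right)} = - 5 \left(A + \left(4 + 1\right)\right) = - 5 \left(A + 5\right) = - 5 \left(5 + A\right) = -25 - 5 A$)
$- E{\left(V{\left(T,-15 \right)} \right)} = - (-25 - \frac{5}{6}) = \left(-1\right) \left(- \frac{155}{6}\right) = \frac{155}{6}$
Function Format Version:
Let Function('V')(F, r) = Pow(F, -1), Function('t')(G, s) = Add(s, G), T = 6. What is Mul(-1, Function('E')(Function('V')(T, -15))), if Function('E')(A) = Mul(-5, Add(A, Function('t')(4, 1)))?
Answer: Rational(155, 6) ≈ 25.833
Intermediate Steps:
Function('t')(G, s) = Add(G, s)
Function('E')(A) = Add(-25, Mul(-5, A)) (Function('E')(A) = Mul(-5, Add(A, Add(4, 1))) = Mul(-5, Add(A, 5)) = Mul(-5, Add(5, A)) = Add(-25, Mul(-5, A)))
Mul(-1, Function('E')(Function('V')(T, -15))) = Mul(-1, Add(-25, Mul(-5, Pow(6, -1)))) = Mul(-1, Add(-25, Mul(-5, Rational(1, 6)))) = Mul(-1, Add(-25, Rational(-5, 6))) = Mul(-1, Rational(-155, 6)) = Rational(155, 6)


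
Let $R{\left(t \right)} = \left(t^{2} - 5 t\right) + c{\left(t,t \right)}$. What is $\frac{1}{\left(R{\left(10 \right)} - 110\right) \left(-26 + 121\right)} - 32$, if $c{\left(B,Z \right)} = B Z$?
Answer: $- \frac{121599}{3800} \approx -32.0$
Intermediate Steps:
$R{\left(t \right)} = - 5 t + 2 t^{2}$ ($R{\left(t \right)} = \left(t^{2} - 5 t\right) + t t = \left(t^{2} - 5 t\right) + t^{2} = - 5 t + 2 t^{2}$)
$\frac{1}{\left(R{\left(10 \right)} - 110\right) \left(-26 + 121\right)} - 32 = \frac{1}{\left(10 \left(-5 + 2 \cdot 10\right) - 110\right) \left(-26 + 121\right)} - 32 = \frac{1}{\left(10 \left(-5 + 20\right) - 110\right) 95} - 32 = \frac{1}{10 \cdot 15 - 110} \cdot \frac{1}{95} - 32 = \frac{1}{150 - 110} \cdot \frac{1}{95} - 32 = \frac{1}{40} \cdot \frac{1}{95} - 32 = \frac{1}{3800} - 32 = - \frac{121599}{3800}$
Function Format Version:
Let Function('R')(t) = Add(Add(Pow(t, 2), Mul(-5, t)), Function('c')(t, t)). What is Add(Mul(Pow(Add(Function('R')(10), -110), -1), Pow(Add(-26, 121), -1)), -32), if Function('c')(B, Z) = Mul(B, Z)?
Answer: Rational(-121599, 3800) ≈ -32.000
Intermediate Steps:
Function('R')(t) = Add(Mul(-5, t), Mul(2, Pow(t, 2))) (Function('R')(t) = Add(Add(Pow(t, 2), Mul(-5, t)), Mul(t, t)) = Add(Add(Pow(t, 2), Mul(-5, t)), Pow(t, 2)) = Add(Mul(-5, t), Mul(2, Pow(t, 2))))
Add(Mul(Pow(Add(Function('R')(10), -110), -1), Pow(Add(-26, 121), -1)), -32) = Add(Mul(Pow(Add(Mul(10, Add(-5, Mul(2, 10))), -110), -1), Pow(Add(-26, 121), -1)), -32) = Add(Mul(Pow(Add(Mul(10, Add(-5, 20)), -110), -1), Pow(95, -1)), -32) = Add(Mul(Pow(Add(Mul(10, 15), -110), -1), Rational(1, 95)), -32) = Add(Mul(Pow(Add(150, -110), -1), Rational(1, 95)), -32) = Add(Mul(Pow(40, -1), Rational(1, 95)), -32) = Add(Mul(Rational(1, 40), Rational(1, 95)), -32) = Add(Rational(1, 3800), -32) = Rational(-121599, 3800)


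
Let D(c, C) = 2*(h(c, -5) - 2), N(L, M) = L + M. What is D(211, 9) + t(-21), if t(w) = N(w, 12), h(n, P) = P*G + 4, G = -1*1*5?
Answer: 45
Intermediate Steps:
G = -5 (G = -1*5 = -5)
h(n, P) = 4 - 5*P (h(n, P) = P*(-5) + 4 = -5*P + 4 = 4 - 5*P)
D(c, C) = 54 (D(c, C) = 2*((4 - 5*(-5)) - 2) = 2*((4 + 25) - 2) = 2*(29 - 2) = 2*27 = 54)
t(w) = 12 + w (t(w) = w + 12 = 12 + w)
D(211, 9) + t(-21) = 54 + (12 - 21) = 54 - 9 = 45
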